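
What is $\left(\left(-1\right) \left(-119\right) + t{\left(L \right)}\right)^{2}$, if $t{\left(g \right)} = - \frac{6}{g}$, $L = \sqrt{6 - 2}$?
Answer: $13456$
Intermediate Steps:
$L = 2$ ($L = \sqrt{4} = 2$)
$\left(\left(-1\right) \left(-119\right) + t{\left(L \right)}\right)^{2} = \left(\left(-1\right) \left(-119\right) - \frac{6}{2}\right)^{2} = \left(119 - 3\right)^{2} = 116^{2} = 13456$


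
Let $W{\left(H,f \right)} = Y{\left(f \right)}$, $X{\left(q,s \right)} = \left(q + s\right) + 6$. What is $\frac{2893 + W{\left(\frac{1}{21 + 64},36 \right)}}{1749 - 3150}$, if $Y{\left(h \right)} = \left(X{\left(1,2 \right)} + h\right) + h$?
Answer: $- \frac{2974}{1401} \approx -2.1228$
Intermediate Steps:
$X{\left(q,s \right)} = 6 + q + s$
$Y{\left(h \right)} = 9 + 2 h$ ($Y{\left(h \right)} = \left(\left(6 + 1 + 2\right) + h\right) + h = \left(9 + h\right) + h = 9 + 2 h$)
$W{\left(H,f \right)} = 9 + 2 f$
$\frac{2893 + W{\left(\frac{1}{21 + 64},36 \right)}}{1749 - 3150} = \frac{2893 + \left(9 + 2 \cdot 36\right)}{1749 - 3150} = \frac{2893 + \left(9 + 72\right)}{-1401} = \left(2893 + 81\right) \left(- \frac{1}{1401}\right) = 2974 \left(- \frac{1}{1401}\right) = - \frac{2974}{1401}$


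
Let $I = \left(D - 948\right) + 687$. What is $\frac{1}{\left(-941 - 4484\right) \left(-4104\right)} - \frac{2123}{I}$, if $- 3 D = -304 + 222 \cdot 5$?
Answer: $\frac{2893891661}{721996200} \approx 4.0082$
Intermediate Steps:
$D = - \frac{806}{3}$ ($D = - \frac{-304 + 222 \cdot 5}{3} = - \frac{-304 + 1110}{3} = \left(- \frac{1}{3}\right) 806 = - \frac{806}{3} \approx -268.67$)
$I = - \frac{1589}{3}$ ($I = \left(- \frac{806}{3} - 948\right) + 687 = - \frac{3650}{3} + 687 = - \frac{1589}{3} \approx -529.67$)
$\frac{1}{\left(-941 - 4484\right) \left(-4104\right)} - \frac{2123}{I} = \frac{1}{\left(-941 - 4484\right) \left(-4104\right)} - \frac{2123}{- \frac{1589}{3}} = \frac{1}{-5425} \left(- \frac{1}{4104}\right) - - \frac{6369}{1589} = \left(- \frac{1}{5425}\right) \left(- \frac{1}{4104}\right) + \frac{6369}{1589} = \frac{1}{22264200} + \frac{6369}{1589} = \frac{2893891661}{721996200}$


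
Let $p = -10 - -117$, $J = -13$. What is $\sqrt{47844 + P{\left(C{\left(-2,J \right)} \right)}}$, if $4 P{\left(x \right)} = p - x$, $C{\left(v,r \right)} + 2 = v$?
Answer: $\frac{\sqrt{191487}}{2} \approx 218.8$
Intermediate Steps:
$p = 107$ ($p = -10 + 117 = 107$)
$C{\left(v,r \right)} = -2 + v$
$P{\left(x \right)} = \frac{107}{4} - \frac{x}{4}$ ($P{\left(x \right)} = \frac{107 - x}{4} = \frac{107}{4} - \frac{x}{4}$)
$\sqrt{47844 + P{\left(C{\left(-2,J \right)} \right)}} = \sqrt{47844 + \left(\frac{107}{4} - \frac{-2 - 2}{4}\right)} = \sqrt{47844 + \left(\frac{107}{4} - -1\right)} = \sqrt{47844 + \left(\frac{107}{4} + 1\right)} = \sqrt{47844 + \frac{111}{4}} = \sqrt{\frac{191487}{4}} = \frac{\sqrt{191487}}{2}$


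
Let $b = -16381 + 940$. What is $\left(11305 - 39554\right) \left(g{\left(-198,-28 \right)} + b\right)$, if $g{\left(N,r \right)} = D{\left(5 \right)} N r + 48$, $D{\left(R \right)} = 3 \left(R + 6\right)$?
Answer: $-4733374191$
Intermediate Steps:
$D{\left(R \right)} = 18 + 3 R$ ($D{\left(R \right)} = 3 \left(6 + R\right) = 18 + 3 R$)
$b = -15441$
$g{\left(N,r \right)} = 48 + 33 N r$ ($g{\left(N,r \right)} = \left(18 + 3 \cdot 5\right) N r + 48 = \left(18 + 15\right) N r + 48 = 33 N r + 48 = 48 + 33 N r$)
$\left(11305 - 39554\right) \left(g{\left(-198,-28 \right)} + b\right) = \left(11305 - 39554\right) \left(\left(48 + 33 \left(-198\right) \left(-28\right)\right) - 15441\right) = - 28249 \left(\left(48 + 182952\right) - 15441\right) = - 28249 \left(183000 - 15441\right) = \left(-28249\right) 167559 = -4733374191$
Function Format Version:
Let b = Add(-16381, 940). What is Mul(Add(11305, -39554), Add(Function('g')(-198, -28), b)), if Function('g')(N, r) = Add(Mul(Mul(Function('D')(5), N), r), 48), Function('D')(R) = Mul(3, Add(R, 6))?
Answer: -4733374191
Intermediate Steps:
Function('D')(R) = Add(18, Mul(3, R)) (Function('D')(R) = Mul(3, Add(6, R)) = Add(18, Mul(3, R)))
b = -15441
Function('g')(N, r) = Add(48, Mul(33, N, r)) (Function('g')(N, r) = Add(Mul(Mul(Add(18, Mul(3, 5)), N), r), 48) = Add(Mul(Mul(Add(18, 15), N), r), 48) = Add(Mul(Mul(33, N), r), 48) = Add(Mul(33, N, r), 48) = Add(48, Mul(33, N, r)))
Mul(Add(11305, -39554), Add(Function('g')(-198, -28), b)) = Mul(Add(11305, -39554), Add(Add(48, Mul(33, -198, -28)), -15441)) = Mul(-28249, Add(Add(48, 182952), -15441)) = Mul(-28249, Add(183000, -15441)) = Mul(-28249, 167559) = -4733374191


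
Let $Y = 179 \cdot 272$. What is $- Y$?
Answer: $-48688$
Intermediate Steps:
$Y = 48688$
$- Y = \left(-1\right) 48688 = -48688$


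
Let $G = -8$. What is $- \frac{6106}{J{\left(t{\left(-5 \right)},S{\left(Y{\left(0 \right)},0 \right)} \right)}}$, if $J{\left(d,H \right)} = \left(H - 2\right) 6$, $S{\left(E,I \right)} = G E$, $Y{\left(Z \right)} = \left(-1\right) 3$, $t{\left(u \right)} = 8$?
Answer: $- \frac{3053}{66} \approx -46.258$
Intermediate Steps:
$Y{\left(Z \right)} = -3$
$S{\left(E,I \right)} = - 8 E$
$J{\left(d,H \right)} = -12 + 6 H$ ($J{\left(d,H \right)} = \left(-2 + H\right) 6 = -12 + 6 H$)
$- \frac{6106}{J{\left(t{\left(-5 \right)},S{\left(Y{\left(0 \right)},0 \right)} \right)}} = - \frac{6106}{-12 + 6 \left(\left(-8\right) \left(-3\right)\right)} = - \frac{6106}{-12 + 6 \cdot 24} = - \frac{6106}{-12 + 144} = - \frac{6106}{132} = \left(-6106\right) \frac{1}{132} = - \frac{3053}{66}$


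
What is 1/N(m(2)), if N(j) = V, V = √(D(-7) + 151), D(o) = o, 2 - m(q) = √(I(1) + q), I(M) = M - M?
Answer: 1/12 ≈ 0.083333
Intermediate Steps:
I(M) = 0
m(q) = 2 - √q (m(q) = 2 - √(0 + q) = 2 - √q)
V = 12 (V = √(-7 + 151) = √144 = 12)
N(j) = 12
1/N(m(2)) = 1/12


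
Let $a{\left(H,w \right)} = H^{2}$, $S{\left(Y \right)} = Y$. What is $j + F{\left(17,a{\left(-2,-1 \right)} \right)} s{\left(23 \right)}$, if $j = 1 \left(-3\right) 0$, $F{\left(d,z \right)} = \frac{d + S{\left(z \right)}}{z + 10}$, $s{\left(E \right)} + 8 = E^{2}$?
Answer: $\frac{1563}{2} \approx 781.5$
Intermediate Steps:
$s{\left(E \right)} = -8 + E^{2}$
$F{\left(d,z \right)} = \frac{d + z}{10 + z}$ ($F{\left(d,z \right)} = \frac{d + z}{z + 10} = \frac{d + z}{10 + z}$)
$j = 0$ ($j = \left(-3\right) 0 = 0$)
$j + F{\left(17,a{\left(-2,-1 \right)} \right)} s{\left(23 \right)} = 0 + \frac{17 + \left(-2\right)^{2}}{10 + \left(-2\right)^{2}} \left(-8 + 23^{2}\right) = 0 + \frac{17 + 4}{10 + 4} \left(-8 + 529\right) = 0 + \frac{1}{14} \cdot 21 \cdot 521 = 0 + \frac{3}{2} \cdot 521 = 0 + \frac{1563}{2} = \frac{1563}{2}$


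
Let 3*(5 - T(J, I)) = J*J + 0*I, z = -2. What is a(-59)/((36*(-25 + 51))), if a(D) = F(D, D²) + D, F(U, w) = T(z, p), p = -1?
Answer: -83/1404 ≈ -0.059117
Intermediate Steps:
T(J, I) = 5 - J²/3 (T(J, I) = 5 - (J*J + 0*I)/3 = 5 - (J² + 0)/3 = 5 - J²/3)
F(U, w) = 11/3 (F(U, w) = 5 - ⅓*(-2)² = 5 - ⅓*4 = 5 - 4/3 = 11/3)
a(D) = 11/3 + D
a(-59)/((36*(-25 + 51))) = (11/3 - 59)/((36*(-25 + 51))) = -166/(3*(36*26)) = -166/3/936 = -166/3*1/936 = -83/1404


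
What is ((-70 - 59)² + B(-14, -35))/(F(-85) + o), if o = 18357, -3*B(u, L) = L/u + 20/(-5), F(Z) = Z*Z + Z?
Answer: 33283/50994 ≈ 0.65268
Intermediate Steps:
F(Z) = Z + Z² (F(Z) = Z² + Z = Z + Z²)
B(u, L) = 4/3 - L/(3*u) (B(u, L) = -(L/u + 20/(-5))/3 = -(L/u + 20*(-⅕))/3 = -(L/u - 4)/3 = -(-4 + L/u)/3 = 4/3 - L/(3*u))
((-70 - 59)² + B(-14, -35))/(F(-85) + o) = ((-70 - 59)² + (⅓)*(-1*(-35) + 4*(-14))/(-14))/(-85*(1 - 85) + 18357) = ((-129)² + (⅓)*(-1/14)*(35 - 56))/(-85*(-84) + 18357) = (16641 + (⅓)*(-1/14)*(-21))/(7140 + 18357) = (16641 + ½)/25497 = (33283/2)*(1/25497) = 33283/50994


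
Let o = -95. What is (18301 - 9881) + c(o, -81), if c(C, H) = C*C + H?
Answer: 17364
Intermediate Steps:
c(C, H) = H + C² (c(C, H) = C² + H = H + C²)
(18301 - 9881) + c(o, -81) = (18301 - 9881) + (-81 + (-95)²) = 8420 + (-81 + 9025) = 8420 + 8944 = 17364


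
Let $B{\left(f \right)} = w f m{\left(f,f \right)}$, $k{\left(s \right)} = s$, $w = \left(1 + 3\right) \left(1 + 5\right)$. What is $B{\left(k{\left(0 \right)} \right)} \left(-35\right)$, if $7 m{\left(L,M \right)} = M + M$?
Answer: $0$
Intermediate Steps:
$w = 24$ ($w = 4 \cdot 6 = 24$)
$m{\left(L,M \right)} = \frac{2 M}{7}$ ($m{\left(L,M \right)} = \frac{M + M}{7} = \frac{2 M}{7}$)
$B{\left(f \right)} = \frac{48 f^{2}}{7}$ ($B{\left(f \right)} = 24 f \frac{2 f}{7} = \frac{48 f^{2}}{7}$)
$B{\left(k{\left(0 \right)} \right)} \left(-35\right) = \frac{48 \cdot 0^{2}}{7} \left(-35\right) = \frac{48}{7} \cdot 0 \left(-35\right) = 0 \left(-35\right) = 0$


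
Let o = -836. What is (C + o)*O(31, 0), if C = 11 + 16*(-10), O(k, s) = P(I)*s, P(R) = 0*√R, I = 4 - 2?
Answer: 0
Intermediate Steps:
I = 2
P(R) = 0
O(k, s) = 0 (O(k, s) = 0*s = 0)
C = -149 (C = 11 - 160 = -149)
(C + o)*O(31, 0) = (-149 - 836)*0 = -985*0 = 0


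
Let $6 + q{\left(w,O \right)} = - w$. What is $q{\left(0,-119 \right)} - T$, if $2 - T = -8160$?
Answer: $-8168$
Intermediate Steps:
$T = 8162$ ($T = 2 - -8160 = 2 + 8160 = 8162$)
$q{\left(w,O \right)} = -6 - w$
$q{\left(0,-119 \right)} - T = \left(-6 - 0\right) - 8162 = \left(-6 + 0\right) - 8162 = -6 - 8162 = -8168$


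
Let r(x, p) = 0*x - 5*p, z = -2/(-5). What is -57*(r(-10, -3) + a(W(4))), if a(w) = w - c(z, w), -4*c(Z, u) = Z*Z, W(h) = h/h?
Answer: -22857/25 ≈ -914.28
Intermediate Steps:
W(h) = 1
z = 2/5 (z = -2*(-1/5) = 2/5 ≈ 0.40000)
c(Z, u) = -Z**2/4 (c(Z, u) = -Z*Z/4 = -Z**2/4)
r(x, p) = -5*p (r(x, p) = 0 - 5*p = -5*p)
a(w) = 1/25 + w (a(w) = w - (-1)*(2/5)**2/4 = w - (-1)*4/(4*25) = w - 1*(-1/25) = w + 1/25 = 1/25 + w)
-57*(r(-10, -3) + a(W(4))) = -57*(-5*(-3) + (1/25 + 1)) = -57*(15 + 26/25) = -57*401/25 = -22857/25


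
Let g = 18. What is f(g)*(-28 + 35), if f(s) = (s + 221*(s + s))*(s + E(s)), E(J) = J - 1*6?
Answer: 1674540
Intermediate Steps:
E(J) = -6 + J (E(J) = J - 6 = -6 + J)
f(s) = 443*s*(-6 + 2*s) (f(s) = (s + 221*(s + s))*(s + (-6 + s)) = (s + 221*(2*s))*(-6 + 2*s) = (s + 442*s)*(-6 + 2*s) = (443*s)*(-6 + 2*s) = 443*s*(-6 + 2*s))
f(g)*(-28 + 35) = (886*18*(-3 + 18))*(-28 + 35) = (886*18*15)*7 = 239220*7 = 1674540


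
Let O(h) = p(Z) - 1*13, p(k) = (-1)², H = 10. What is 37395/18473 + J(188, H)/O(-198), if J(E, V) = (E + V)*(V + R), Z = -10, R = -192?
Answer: 55511814/18473 ≈ 3005.0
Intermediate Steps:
p(k) = 1
J(E, V) = (-192 + V)*(E + V) (J(E, V) = (E + V)*(V - 192) = (E + V)*(-192 + V) = (-192 + V)*(E + V))
O(h) = -12 (O(h) = 1 - 1*13 = 1 - 13 = -12)
37395/18473 + J(188, H)/O(-198) = 37395/18473 + (10² - 192*188 - 192*10 + 188*10)/(-12) = 37395*(1/18473) + (100 - 36096 - 1920 + 1880)*(-1/12) = 37395/18473 - 36036*(-1/12) = 37395/18473 + 3003 = 55511814/18473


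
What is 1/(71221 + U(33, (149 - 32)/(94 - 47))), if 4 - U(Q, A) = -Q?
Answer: 1/71258 ≈ 1.4034e-5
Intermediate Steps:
U(Q, A) = 4 + Q (U(Q, A) = 4 - (-1)*Q = 4 + Q)
1/(71221 + U(33, (149 - 32)/(94 - 47))) = 1/(71221 + (4 + 33)) = 1/(71221 + 37) = 1/71258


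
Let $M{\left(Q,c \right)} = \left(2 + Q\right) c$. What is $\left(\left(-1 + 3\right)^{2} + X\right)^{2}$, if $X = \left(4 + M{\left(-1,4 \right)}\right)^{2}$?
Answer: $4624$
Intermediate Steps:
$M{\left(Q,c \right)} = c \left(2 + Q\right)$
$X = 64$ ($X = \left(4 + 4 \left(2 - 1\right)\right)^{2} = \left(4 + 4 \cdot 1\right)^{2} = \left(4 + 4\right)^{2} = 8^{2} = 64$)
$\left(\left(-1 + 3\right)^{2} + X\right)^{2} = \left(\left(-1 + 3\right)^{2} + 64\right)^{2} = \left(2^{2} + 64\right)^{2} = \left(4 + 64\right)^{2} = 68^{2} = 4624$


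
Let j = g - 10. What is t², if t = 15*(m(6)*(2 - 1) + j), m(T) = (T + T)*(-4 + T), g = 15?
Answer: 189225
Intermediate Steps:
m(T) = 2*T*(-4 + T) (m(T) = (2*T)*(-4 + T) = 2*T*(-4 + T))
j = 5 (j = 15 - 10 = 5)
t = 435 (t = 15*((2*6*(-4 + 6))*(2 - 1) + 5) = 15*((2*6*2)*1 + 5) = 15*(24*1 + 5) = 15*(24 + 5) = 15*29 = 435)
t² = 435² = 189225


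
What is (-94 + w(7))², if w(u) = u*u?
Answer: 2025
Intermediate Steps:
w(u) = u²
(-94 + w(7))² = (-94 + 7²)² = (-94 + 49)² = (-45)² = 2025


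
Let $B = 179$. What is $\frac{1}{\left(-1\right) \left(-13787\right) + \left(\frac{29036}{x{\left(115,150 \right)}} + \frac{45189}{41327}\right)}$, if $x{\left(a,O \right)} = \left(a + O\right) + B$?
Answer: $\frac{4587297}{63550072411} \approx 7.2184 \cdot 10^{-5}$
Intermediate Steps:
$x{\left(a,O \right)} = 179 + O + a$ ($x{\left(a,O \right)} = \left(a + O\right) + 179 = \left(O + a\right) + 179 = 179 + O + a$)
$\frac{1}{\left(-1\right) \left(-13787\right) + \left(\frac{29036}{x{\left(115,150 \right)}} + \frac{45189}{41327}\right)} = \frac{1}{\left(-1\right) \left(-13787\right) + \left(\frac{29036}{179 + 150 + 115} + \frac{45189}{41327}\right)} = \frac{1}{13787 + \left(\frac{29036}{444} + 45189 \cdot \frac{1}{41327}\right)} = \frac{1}{13787 + \left(29036 \cdot \frac{1}{444} + \frac{45189}{41327}\right)} = \frac{1}{13787 + \left(\frac{7259}{111} + \frac{45189}{41327}\right)} = \frac{1}{13787 + \frac{305008672}{4587297}} = \frac{1}{\frac{63550072411}{4587297}} = \frac{4587297}{63550072411}$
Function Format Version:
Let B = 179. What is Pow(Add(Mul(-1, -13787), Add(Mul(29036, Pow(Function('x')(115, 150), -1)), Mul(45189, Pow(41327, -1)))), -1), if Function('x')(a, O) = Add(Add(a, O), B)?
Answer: Rational(4587297, 63550072411) ≈ 7.2184e-5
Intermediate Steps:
Function('x')(a, O) = Add(179, O, a) (Function('x')(a, O) = Add(Add(a, O), 179) = Add(Add(O, a), 179) = Add(179, O, a))
Pow(Add(Mul(-1, -13787), Add(Mul(29036, Pow(Function('x')(115, 150), -1)), Mul(45189, Pow(41327, -1)))), -1) = Pow(Add(Mul(-1, -13787), Add(Mul(29036, Pow(Add(179, 150, 115), -1)), Mul(45189, Pow(41327, -1)))), -1) = Pow(Add(13787, Add(Mul(29036, Pow(444, -1)), Mul(45189, Rational(1, 41327)))), -1) = Pow(Add(13787, Add(Mul(29036, Rational(1, 444)), Rational(45189, 41327))), -1) = Pow(Add(13787, Add(Rational(7259, 111), Rational(45189, 41327))), -1) = Pow(Add(13787, Rational(305008672, 4587297)), -1) = Pow(Rational(63550072411, 4587297), -1) = Rational(4587297, 63550072411)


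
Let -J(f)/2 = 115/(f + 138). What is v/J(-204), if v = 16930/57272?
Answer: 55869/658628 ≈ 0.084826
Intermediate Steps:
J(f) = -230/(138 + f) (J(f) = -230/(f + 138) = -230/(138 + f))
v = 8465/28636 (v = 16930*(1/57272) = 8465/28636 ≈ 0.29561)
v/J(-204) = 8465/(28636*((-230/(138 - 204)))) = 8465/(28636*((-230/(-66)))) = 8465/(28636*((-230*(-1/66)))) = 8465/(28636*(115/33)) = (8465/28636)*(33/115) = 55869/658628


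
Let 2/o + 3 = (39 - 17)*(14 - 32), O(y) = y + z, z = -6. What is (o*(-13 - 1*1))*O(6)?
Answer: 0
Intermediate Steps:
O(y) = -6 + y (O(y) = y - 6 = -6 + y)
o = -2/399 (o = 2/(-3 + (39 - 17)*(14 - 32)) = 2/(-3 + 22*(-18)) = 2/(-3 - 396) = 2/(-399) = 2*(-1/399) = -2/399 ≈ -0.0050125)
(o*(-13 - 1*1))*O(6) = (-2*(-13 - 1*1)/399)*(-6 + 6) = -2*(-13 - 1)/399*0 = -2/399*(-14)*0 = (4/57)*0 = 0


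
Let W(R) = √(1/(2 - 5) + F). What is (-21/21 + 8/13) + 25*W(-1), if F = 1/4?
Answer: -5/13 + 25*I*√3/6 ≈ -0.38462 + 7.2169*I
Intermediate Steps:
F = ¼ ≈ 0.25000
W(R) = I*√3/6 (W(R) = √(1/(2 - 5) + ¼) = √(1/(-3) + ¼) = √(-⅓ + ¼) = √(-1/12) = I*√3/6)
(-21/21 + 8/13) + 25*W(-1) = (-21/21 + 8/13) + 25*(I*√3/6) = (-21*1/21 + 8*(1/13)) + 25*I*√3/6 = (-1 + 8/13) + 25*I*√3/6 = -5/13 + 25*I*√3/6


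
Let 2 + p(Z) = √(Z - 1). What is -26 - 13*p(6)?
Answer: -13*√5 ≈ -29.069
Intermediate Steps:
p(Z) = -2 + √(-1 + Z) (p(Z) = -2 + √(Z - 1) = -2 + √(-1 + Z))
-26 - 13*p(6) = -26 - 13*(-2 + √(-1 + 6)) = -26 - 13*(-2 + √5) = -26 + (26 - 13*√5) = -13*√5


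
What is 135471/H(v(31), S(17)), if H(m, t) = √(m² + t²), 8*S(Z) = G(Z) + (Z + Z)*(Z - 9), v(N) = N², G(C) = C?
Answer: 1083768*√59188865/59188865 ≈ 140.87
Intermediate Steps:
S(Z) = Z/8 + Z*(-9 + Z)/4 (S(Z) = (Z + (Z + Z)*(Z - 9))/8 = (Z + (2*Z)*(-9 + Z))/8 = (Z + 2*Z*(-9 + Z))/8 = Z/8 + Z*(-9 + Z)/4)
135471/H(v(31), S(17)) = 135471/(√((31²)² + ((⅛)*17*(-17 + 2*17))²)) = 135471/(√(961² + ((⅛)*17*(-17 + 34))²)) = 135471/(√(923521 + ((⅛)*17*17)²)) = 135471/(√(923521 + (289/8)²)) = 135471/(√(923521 + 83521/64)) = 135471/(√(59188865/64)) = 135471/((√59188865/8)) = 135471*(8*√59188865/59188865) = 1083768*√59188865/59188865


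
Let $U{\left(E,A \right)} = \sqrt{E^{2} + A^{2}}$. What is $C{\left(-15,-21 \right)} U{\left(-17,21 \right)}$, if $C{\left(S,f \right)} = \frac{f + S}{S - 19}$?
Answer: $\frac{18 \sqrt{730}}{17} \approx 28.608$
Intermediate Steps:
$C{\left(S,f \right)} = \frac{S + f}{-19 + S}$
$U{\left(E,A \right)} = \sqrt{A^{2} + E^{2}}$
$C{\left(-15,-21 \right)} U{\left(-17,21 \right)} = \frac{-15 - 21}{-19 - 15} \sqrt{21^{2} + \left(-17\right)^{2}} = \frac{1}{-34} \left(-36\right) \sqrt{441 + 289} = \left(- \frac{1}{34}\right) \left(-36\right) \sqrt{730} = \frac{18 \sqrt{730}}{17}$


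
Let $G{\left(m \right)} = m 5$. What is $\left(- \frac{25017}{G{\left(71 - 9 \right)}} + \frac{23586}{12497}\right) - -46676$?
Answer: $\frac{5823250501}{124970} \approx 46597.0$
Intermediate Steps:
$G{\left(m \right)} = 5 m$
$\left(- \frac{25017}{G{\left(71 - 9 \right)}} + \frac{23586}{12497}\right) - -46676 = \left(- \frac{25017}{5 \left(71 - 9\right)} + \frac{23586}{12497}\right) - -46676 = \left(- \frac{25017}{5 \cdot 62} + 23586 \cdot \frac{1}{12497}\right) + 46676 = \left(- \frac{25017}{310} + \frac{23586}{12497}\right) + 46676 = \left(\left(-25017\right) \frac{1}{310} + \frac{23586}{12497}\right) + 46676 = \left(- \frac{807}{10} + \frac{23586}{12497}\right) + 46676 = - \frac{9849219}{124970} + 46676 = \frac{5823250501}{124970}$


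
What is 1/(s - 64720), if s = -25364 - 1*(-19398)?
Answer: -1/70686 ≈ -1.4147e-5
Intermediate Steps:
s = -5966 (s = -25364 + 19398 = -5966)
1/(s - 64720) = 1/(-5966 - 64720) = 1/(-70686) = -1/70686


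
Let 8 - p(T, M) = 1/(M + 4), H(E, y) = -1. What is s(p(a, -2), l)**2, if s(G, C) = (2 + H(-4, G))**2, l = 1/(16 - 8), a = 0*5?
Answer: 1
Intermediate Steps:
a = 0
p(T, M) = 8 - 1/(4 + M) (p(T, M) = 8 - 1/(M + 4) = 8 - 1/(4 + M))
l = 1/8 ≈ 0.12500
s(G, C) = 1 (s(G, C) = (2 - 1)**2 = 1**2 = 1)
s(p(a, -2), l)**2 = 1**2 = 1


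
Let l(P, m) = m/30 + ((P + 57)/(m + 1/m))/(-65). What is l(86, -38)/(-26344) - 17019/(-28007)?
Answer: 9718688329207/15992170643400 ≈ 0.60772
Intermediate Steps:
l(P, m) = m/30 - (57 + P)/(65*(m + 1/m)) (l(P, m) = m*(1/30) + ((57 + P)/(m + 1/m))*(-1/65) = m/30 + ((57 + P)/(m + 1/m))*(-1/65) = m/30 - (57 + P)/(65*(m + 1/m)))
l(86, -38)/(-26344) - 17019/(-28007) = ((1/390)*(-38)*(-329 - 6*86 + 13*(-38)²)/(1 + (-38)²))/(-26344) - 17019/(-28007) = ((1/390)*(-38)*(-329 - 516 + 13*1444)/(1 + 1444))*(-1/26344) - 17019*(-1/28007) = ((1/390)*(-38)*(-329 - 516 + 18772)/1445)*(-1/26344) + 17019/28007 = ((1/390)*(-38)*(1/1445)*17927)*(-1/26344) + 17019/28007 = -26201/21675*(-1/26344) + 17019/28007 = 26201/571006200 + 17019/28007 = 9718688329207/15992170643400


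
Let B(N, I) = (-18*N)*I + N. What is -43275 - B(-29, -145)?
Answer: 32444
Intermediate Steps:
B(N, I) = N - 18*I*N (B(N, I) = -18*I*N + N = N - 18*I*N)
-43275 - B(-29, -145) = -43275 - (-29)*(1 - 18*(-145)) = -43275 - (-29)*(1 + 2610) = -43275 - (-29)*2611 = -43275 - 1*(-75719) = -43275 + 75719 = 32444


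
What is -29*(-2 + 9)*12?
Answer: -2436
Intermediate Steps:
-29*(-2 + 9)*12 = -29*7*12 = -203*12 = -2436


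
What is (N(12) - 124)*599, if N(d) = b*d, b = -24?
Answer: -246788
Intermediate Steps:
N(d) = -24*d
(N(12) - 124)*599 = (-24*12 - 124)*599 = (-288 - 124)*599 = -412*599 = -246788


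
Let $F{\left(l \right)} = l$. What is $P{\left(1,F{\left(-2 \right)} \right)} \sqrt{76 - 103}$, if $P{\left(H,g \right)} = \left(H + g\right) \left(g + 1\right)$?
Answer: $3 i \sqrt{3} \approx 5.1962 i$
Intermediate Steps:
$P{\left(H,g \right)} = \left(1 + g\right) \left(H + g\right)$ ($P{\left(H,g \right)} = \left(H + g\right) \left(1 + g\right) = \left(1 + g\right) \left(H + g\right)$)
$P{\left(1,F{\left(-2 \right)} \right)} \sqrt{76 - 103} = \left(1 - 2 + \left(-2\right)^{2} + 1 \left(-2\right)\right) \sqrt{76 - 103} = \left(1 - 2 + 4 - 2\right) \sqrt{-27} = 1 \cdot 3 i \sqrt{3} = 3 i \sqrt{3}$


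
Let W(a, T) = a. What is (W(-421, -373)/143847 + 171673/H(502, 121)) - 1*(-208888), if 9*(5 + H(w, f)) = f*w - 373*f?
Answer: 155962649915513/746278236 ≈ 2.0899e+5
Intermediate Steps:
H(w, f) = -5 - 373*f/9 + f*w/9 (H(w, f) = -5 + (f*w - 373*f)/9 = -5 + (-373*f + f*w)/9 = -5 + (-373*f/9 + f*w/9) = -5 - 373*f/9 + f*w/9)
(W(-421, -373)/143847 + 171673/H(502, 121)) - 1*(-208888) = (-421/143847 + 171673/(-5 - 373/9*121 + (1/9)*121*502)) - 1*(-208888) = (-421*1/143847 + 171673/(-5 - 45133/9 + 60742/9)) + 208888 = (-421/143847 + 171673/(5188/3)) + 208888 = (-421/143847 + 171673*(3/5188)) + 208888 = (-421/143847 + 515019/5188) + 208888 = 74081753945/746278236 + 208888 = 155962649915513/746278236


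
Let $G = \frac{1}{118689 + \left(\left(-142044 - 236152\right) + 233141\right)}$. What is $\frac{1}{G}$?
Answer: $-26366$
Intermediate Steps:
$G = - \frac{1}{26366}$ ($G = \frac{1}{118689 + \left(-378196 + 233141\right)} = \frac{1}{118689 - 145055} = \frac{1}{-26366} = - \frac{1}{26366} \approx -3.7928 \cdot 10^{-5}$)
$\frac{1}{G} = \frac{1}{- \frac{1}{26366}} = -26366$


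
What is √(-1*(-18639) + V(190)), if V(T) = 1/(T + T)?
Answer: √672867995/190 ≈ 136.52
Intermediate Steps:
V(T) = 1/(2*T)
√(-1*(-18639) + V(190)) = √(-1*(-18639) + (½)/190) = √(18639 + (½)*(1/190)) = √(18639 + 1/380) = √(7082821/380) = √672867995/190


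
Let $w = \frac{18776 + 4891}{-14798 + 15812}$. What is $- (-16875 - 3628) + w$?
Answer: $\frac{6937903}{338} \approx 20526.0$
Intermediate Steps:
$w = \frac{7889}{338}$ ($w = \frac{23667}{1014} = 23667 \cdot \frac{1}{1014} = \frac{7889}{338} \approx 23.34$)
$- (-16875 - 3628) + w = - (-16875 - 3628) + \frac{7889}{338} = \left(-1\right) \left(-20503\right) + \frac{7889}{338} = 20503 + \frac{7889}{338} = \frac{6937903}{338}$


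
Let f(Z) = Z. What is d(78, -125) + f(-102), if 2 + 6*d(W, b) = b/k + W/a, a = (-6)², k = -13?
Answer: -46973/468 ≈ -100.37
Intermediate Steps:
a = 36
d(W, b) = -⅓ - b/78 + W/216 (d(W, b) = -⅓ + (b/(-13) + W/36)/6 = -⅓ + (b*(-1/13) + W*(1/36))/6 = -⅓ + (-b/13 + W/36)/6 = -⅓ + (-b/78 + W/216) = -⅓ - b/78 + W/216)
d(78, -125) + f(-102) = (-⅓ - 1/78*(-125) + (1/216)*78) - 102 = (-⅓ + 125/78 + 13/36) - 102 = 763/468 - 102 = -46973/468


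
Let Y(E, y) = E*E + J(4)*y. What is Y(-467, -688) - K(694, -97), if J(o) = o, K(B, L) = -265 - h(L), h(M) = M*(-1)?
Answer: 215699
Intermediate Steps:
h(M) = -M
K(B, L) = -265 + L (K(B, L) = -265 - (-1)*L = -265 + L)
Y(E, y) = E**2 + 4*y (Y(E, y) = E*E + 4*y = E**2 + 4*y)
Y(-467, -688) - K(694, -97) = ((-467)**2 + 4*(-688)) - (-265 - 97) = (218089 - 2752) - 1*(-362) = 215337 + 362 = 215699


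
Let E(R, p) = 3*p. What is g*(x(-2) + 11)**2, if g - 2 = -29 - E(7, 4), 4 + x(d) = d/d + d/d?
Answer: -3159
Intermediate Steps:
x(d) = -2 (x(d) = -4 + (d/d + d/d) = -4 + (1 + 1) = -4 + 2 = -2)
g = -39 (g = 2 + (-29 - 3*4) = 2 + (-29 - 1*12) = 2 + (-29 - 12) = 2 - 41 = -39)
g*(x(-2) + 11)**2 = -39*(-2 + 11)**2 = -39*9**2 = -39*81 = -3159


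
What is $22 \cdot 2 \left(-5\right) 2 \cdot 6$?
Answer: $-2640$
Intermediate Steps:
$22 \cdot 2 \left(-5\right) 2 \cdot 6 = 22 \left(\left(-10\right) 2\right) 6 = 22 \left(-20\right) 6 = \left(-440\right) 6 = -2640$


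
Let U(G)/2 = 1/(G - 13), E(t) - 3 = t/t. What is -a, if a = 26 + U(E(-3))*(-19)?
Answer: -272/9 ≈ -30.222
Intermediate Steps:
E(t) = 4 (E(t) = 3 + t/t = 3 + 1 = 4)
U(G) = 2/(-13 + G) (U(G) = 2/(G - 13) = 2/(-13 + G))
a = 272/9 (a = 26 + (2/(-13 + 4))*(-19) = 26 + (2/(-9))*(-19) = 26 + (2*(-⅑))*(-19) = 26 - 2/9*(-19) = 26 + 38/9 = 272/9 ≈ 30.222)
-a = -1*272/9 = -272/9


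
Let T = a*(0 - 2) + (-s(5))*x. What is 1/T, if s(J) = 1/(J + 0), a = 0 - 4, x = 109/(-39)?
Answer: 195/1669 ≈ 0.11684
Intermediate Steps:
x = -109/39 (x = 109*(-1/39) = -109/39 ≈ -2.7949)
a = -4
s(J) = 1/J
T = 1669/195 (T = -4*(0 - 2) - 1/5*(-109/39) = -4*(-2) - 1*⅕*(-109/39) = 8 - ⅕*(-109/39) = 8 + 109/195 = 1669/195 ≈ 8.5590)
1/T = 1/(1669/195) = 195/1669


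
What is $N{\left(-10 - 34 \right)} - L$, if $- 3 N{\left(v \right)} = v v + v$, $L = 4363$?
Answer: $- \frac{14981}{3} \approx -4993.7$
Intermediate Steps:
$N{\left(v \right)} = - \frac{v}{3} - \frac{v^{2}}{3}$ ($N{\left(v \right)} = - \frac{v v + v}{3} = - \frac{v^{2} + v}{3} = - \frac{v + v^{2}}{3} = - \frac{v}{3} - \frac{v^{2}}{3}$)
$N{\left(-10 - 34 \right)} - L = - \frac{\left(-10 - 34\right) \left(1 - 44\right)}{3} - 4363 = \left(- \frac{1}{3}\right) \left(-44\right) \left(1 - 44\right) - 4363 = \left(- \frac{1}{3}\right) \left(-44\right) \left(-43\right) - 4363 = - \frac{1892}{3} - 4363 = - \frac{14981}{3}$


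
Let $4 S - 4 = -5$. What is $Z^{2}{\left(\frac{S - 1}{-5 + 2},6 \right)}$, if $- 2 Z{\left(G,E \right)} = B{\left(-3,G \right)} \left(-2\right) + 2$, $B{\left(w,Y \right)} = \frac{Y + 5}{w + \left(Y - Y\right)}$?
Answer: $\frac{10201}{1296} \approx 7.8711$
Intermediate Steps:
$S = - \frac{1}{4}$ ($S = 1 + \frac{1}{4} \left(-5\right) = 1 - \frac{5}{4} = - \frac{1}{4} \approx -0.25$)
$B{\left(w,Y \right)} = \frac{5 + Y}{w}$ ($B{\left(w,Y \right)} = \frac{5 + Y}{w + 0} = \frac{5 + Y}{w}$)
$Z{\left(G,E \right)} = - \frac{8}{3} - \frac{G}{3}$ ($Z{\left(G,E \right)} = - \frac{\frac{5 + G}{-3} \left(-2\right) + 2}{2} = - \frac{- \frac{5 + G}{3} \left(-2\right) + 2}{2} = - \frac{\left(- \frac{5}{3} - \frac{G}{3}\right) \left(-2\right) + 2}{2} = - \frac{\left(\frac{10}{3} + \frac{2 G}{3}\right) + 2}{2} = - \frac{\frac{16}{3} + \frac{2 G}{3}}{2} = - \frac{8}{3} - \frac{G}{3}$)
$Z^{2}{\left(\frac{S - 1}{-5 + 2},6 \right)} = \left(- \frac{8}{3} - \frac{\left(- \frac{1}{4} - 1\right) \frac{1}{-5 + 2}}{3}\right)^{2} = \left(- \frac{8}{3} - \frac{\left(- \frac{5}{4}\right) \frac{1}{-3}}{3}\right)^{2} = \left(- \frac{8}{3} - \frac{\left(- \frac{5}{4}\right) \left(- \frac{1}{3}\right)}{3}\right)^{2} = \left(- \frac{8}{3} - \frac{5}{36}\right)^{2} = \left(- \frac{101}{36}\right)^{2} = \frac{10201}{1296}$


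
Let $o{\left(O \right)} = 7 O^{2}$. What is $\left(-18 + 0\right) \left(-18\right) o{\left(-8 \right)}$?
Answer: $145152$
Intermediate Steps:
$\left(-18 + 0\right) \left(-18\right) o{\left(-8 \right)} = \left(-18 + 0\right) \left(-18\right) 7 \left(-8\right)^{2} = \left(-18\right) \left(-18\right) 7 \cdot 64 = 324 \cdot 448 = 145152$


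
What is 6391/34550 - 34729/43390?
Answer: -46129073/74956225 ≈ -0.61541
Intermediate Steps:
6391/34550 - 34729/43390 = -46129073/74956225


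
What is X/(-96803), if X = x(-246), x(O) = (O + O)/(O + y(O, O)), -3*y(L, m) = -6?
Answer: -123/5904983 ≈ -2.0830e-5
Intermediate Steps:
y(L, m) = 2 (y(L, m) = -⅓*(-6) = 2)
x(O) = 2*O/(2 + O) (x(O) = (O + O)/(O + 2) = (2*O)/(2 + O) = 2*O/(2 + O))
X = 123/61 (X = 2*(-246)/(2 - 246) = 2*(-246)/(-244) = 2*(-246)*(-1/244) = 123/61 ≈ 2.0164)
X/(-96803) = (123/61)/(-96803) = (123/61)*(-1/96803) = -123/5904983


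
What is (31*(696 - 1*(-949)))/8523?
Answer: 50995/8523 ≈ 5.9832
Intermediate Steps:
(31*(696 - 1*(-949)))/8523 = (31*(696 + 949))*(1/8523) = (31*1645)*(1/8523) = 50995*(1/8523) = 50995/8523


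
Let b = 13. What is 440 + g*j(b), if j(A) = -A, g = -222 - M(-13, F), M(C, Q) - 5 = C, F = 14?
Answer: 3222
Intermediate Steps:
M(C, Q) = 5 + C
g = -214 (g = -222 - (5 - 13) = -222 - 1*(-8) = -222 + 8 = -214)
440 + g*j(b) = 440 - (-214)*13 = 440 - 214*(-13) = 440 + 2782 = 3222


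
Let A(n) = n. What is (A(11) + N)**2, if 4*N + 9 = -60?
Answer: 625/16 ≈ 39.063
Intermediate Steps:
N = -69/4 (N = -9/4 + (1/4)*(-60) = -9/4 - 15 = -69/4 ≈ -17.250)
(A(11) + N)**2 = (11 - 69/4)**2 = (-25/4)**2 = 625/16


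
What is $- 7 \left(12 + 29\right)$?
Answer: $-287$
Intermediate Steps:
$- 7 \left(12 + 29\right) = \left(-7\right) 41 = -287$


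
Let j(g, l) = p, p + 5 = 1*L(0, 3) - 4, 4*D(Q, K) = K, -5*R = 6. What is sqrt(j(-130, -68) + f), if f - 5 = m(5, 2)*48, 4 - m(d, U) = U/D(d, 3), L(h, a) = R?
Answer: 7*sqrt(30)/5 ≈ 7.6681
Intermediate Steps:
R = -6/5 (R = -1/5*6 = -6/5 ≈ -1.2000)
D(Q, K) = K/4
L(h, a) = -6/5
m(d, U) = 4 - 4*U/3 (m(d, U) = 4 - U/((1/4)*3) = 4 - U/3/4 = 4 - U*4/3 = 4 - 4*U/3)
p = -51/5 (p = -5 + (1*(-6/5) - 4) = -5 + (-6/5 - 4) = -5 - 26/5 = -51/5 ≈ -10.200)
f = 69 (f = 5 + (4 - 4/3*2)*48 = 5 + (4 - 8/3)*48 = 5 + (4/3)*48 = 5 + 64 = 69)
j(g, l) = -51/5
sqrt(j(-130, -68) + f) = sqrt(-51/5 + 69) = sqrt(294/5) = 7*sqrt(30)/5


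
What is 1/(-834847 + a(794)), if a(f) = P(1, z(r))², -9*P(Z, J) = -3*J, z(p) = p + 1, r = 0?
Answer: -9/7513622 ≈ -1.1978e-6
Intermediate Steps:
z(p) = 1 + p
P(Z, J) = J/3 (P(Z, J) = -(-1)*J/3 = J/3)
a(f) = ⅑ (a(f) = ((1 + 0)/3)² = ((⅓)*1)² = (⅓)² = ⅑)
1/(-834847 + a(794)) = 1/(-834847 + ⅑) = 1/(-7513622/9) = -9/7513622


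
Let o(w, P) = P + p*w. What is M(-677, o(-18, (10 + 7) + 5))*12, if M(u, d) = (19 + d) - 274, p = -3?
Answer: -2148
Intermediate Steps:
o(w, P) = P - 3*w
M(u, d) = -255 + d
M(-677, o(-18, (10 + 7) + 5))*12 = (-255 + (((10 + 7) + 5) - 3*(-18)))*12 = (-255 + ((17 + 5) + 54))*12 = (-255 + (22 + 54))*12 = (-255 + 76)*12 = -179*12 = -2148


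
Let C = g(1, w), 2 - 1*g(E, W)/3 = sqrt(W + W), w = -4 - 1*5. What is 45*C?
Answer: 270 - 405*I*sqrt(2) ≈ 270.0 - 572.76*I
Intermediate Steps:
w = -9 (w = -4 - 5 = -9)
g(E, W) = 6 - 3*sqrt(2)*sqrt(W) (g(E, W) = 6 - 3*sqrt(W + W) = 6 - 3*sqrt(2)*sqrt(W))
C = 6 - 9*I*sqrt(2) (C = 6 - 3*sqrt(2)*sqrt(-9) = 6 - 3*sqrt(2)*3*I = 6 - 9*I*sqrt(2) ≈ 6.0 - 12.728*I)
45*C = 45*(6 - 9*I*sqrt(2)) = 270 - 405*I*sqrt(2)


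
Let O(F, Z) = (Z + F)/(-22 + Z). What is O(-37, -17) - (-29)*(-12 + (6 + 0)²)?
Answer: 9066/13 ≈ 697.38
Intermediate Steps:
O(F, Z) = (F + Z)/(-22 + Z)
O(-37, -17) - (-29)*(-12 + (6 + 0)²) = (-37 - 17)/(-22 - 17) - (-29)*(-12 + (6 + 0)²) = -54/(-39) - (-29)*(-12 + 6²) = -1/39*(-54) - (-29)*(-12 + 36) = 18/13 - (-29)*24 = 18/13 - 1*(-696) = 18/13 + 696 = 9066/13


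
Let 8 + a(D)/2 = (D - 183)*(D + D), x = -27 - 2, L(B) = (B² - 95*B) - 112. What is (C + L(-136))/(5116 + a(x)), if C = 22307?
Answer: 53611/29692 ≈ 1.8056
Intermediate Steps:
L(B) = -112 + B² - 95*B
x = -29
a(D) = -16 + 4*D*(-183 + D) (a(D) = -16 + 2*((D - 183)*(D + D)) = -16 + 2*((-183 + D)*(2*D)) = -16 + 2*(2*D*(-183 + D)) = -16 + 4*D*(-183 + D))
(C + L(-136))/(5116 + a(x)) = (22307 + (-112 + (-136)² - 95*(-136)))/(5116 + (-16 - 732*(-29) + 4*(-29)²)) = (22307 + (-112 + 18496 + 12920))/(5116 + (-16 + 21228 + 4*841)) = (22307 + 31304)/(5116 + (-16 + 21228 + 3364)) = 53611/(5116 + 24576) = 53611/29692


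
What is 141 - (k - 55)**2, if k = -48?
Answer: -10468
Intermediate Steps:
141 - (k - 55)**2 = 141 - (-48 - 55)**2 = 141 - 1*(-103)**2 = 141 - 1*10609 = 141 - 10609 = -10468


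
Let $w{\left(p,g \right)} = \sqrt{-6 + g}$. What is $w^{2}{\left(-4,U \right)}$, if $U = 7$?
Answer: $1$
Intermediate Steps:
$w^{2}{\left(-4,U \right)} = \left(\sqrt{-6 + 7}\right)^{2} = \left(\sqrt{1}\right)^{2} = 1^{2} = 1$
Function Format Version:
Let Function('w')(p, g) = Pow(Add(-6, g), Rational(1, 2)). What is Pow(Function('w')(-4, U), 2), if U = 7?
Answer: 1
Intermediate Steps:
Pow(Function('w')(-4, U), 2) = Pow(Pow(Add(-6, 7), Rational(1, 2)), 2) = Pow(Pow(1, Rational(1, 2)), 2) = Pow(1, 2) = 1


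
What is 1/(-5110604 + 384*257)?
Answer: -1/5011916 ≈ -1.9952e-7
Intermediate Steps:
1/(-5110604 + 384*257) = 1/(-5110604 + 98688) = 1/(-5011916) = -1/5011916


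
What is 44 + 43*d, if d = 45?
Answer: 1979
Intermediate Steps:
44 + 43*d = 44 + 43*45 = 44 + 1935 = 1979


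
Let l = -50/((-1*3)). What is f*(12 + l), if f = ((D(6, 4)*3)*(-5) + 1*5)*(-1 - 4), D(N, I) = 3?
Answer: 17200/3 ≈ 5733.3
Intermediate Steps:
f = 200 (f = ((3*3)*(-5) + 1*5)*(-1 - 4) = (9*(-5) + 5)*(-5) = (-45 + 5)*(-5) = -40*(-5) = 200)
l = 50/3 (l = -50/(-3) = -50*(-⅓) = 50/3 ≈ 16.667)
f*(12 + l) = 200*(12 + 50/3) = 200*(86/3) = 17200/3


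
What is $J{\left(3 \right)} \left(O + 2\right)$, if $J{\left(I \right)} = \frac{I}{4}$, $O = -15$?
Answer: $- \frac{39}{4} \approx -9.75$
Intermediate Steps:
$J{\left(I \right)} = \frac{I}{4}$ ($J{\left(I \right)} = I \frac{1}{4} = \frac{I}{4}$)
$J{\left(3 \right)} \left(O + 2\right) = \frac{1}{4} \cdot 3 \left(-15 + 2\right) = \frac{3}{4} \left(-13\right) = - \frac{39}{4}$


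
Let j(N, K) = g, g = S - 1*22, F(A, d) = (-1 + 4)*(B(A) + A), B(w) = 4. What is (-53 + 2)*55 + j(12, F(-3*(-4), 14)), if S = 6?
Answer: -2821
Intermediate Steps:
F(A, d) = 12 + 3*A (F(A, d) = (-1 + 4)*(4 + A) = 3*(4 + A) = 12 + 3*A)
g = -16 (g = 6 - 1*22 = 6 - 22 = -16)
j(N, K) = -16
(-53 + 2)*55 + j(12, F(-3*(-4), 14)) = (-53 + 2)*55 - 16 = -51*55 - 16 = -2805 - 16 = -2821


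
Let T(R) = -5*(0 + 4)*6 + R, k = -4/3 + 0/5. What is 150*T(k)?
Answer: -18200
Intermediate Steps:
k = -4/3 (k = -4*⅓ + 0*(⅕) = -4/3 + 0 = -4/3 ≈ -1.3333)
T(R) = -120 + R (T(R) = -20*6 + R = -5*24 + R = -120 + R)
150*T(k) = 150*(-120 - 4/3) = 150*(-364/3) = -18200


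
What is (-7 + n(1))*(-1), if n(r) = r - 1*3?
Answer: 9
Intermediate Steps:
n(r) = -3 + r (n(r) = r - 3 = -3 + r)
(-7 + n(1))*(-1) = (-7 + (-3 + 1))*(-1) = (-7 - 2)*(-1) = -9*(-1) = 9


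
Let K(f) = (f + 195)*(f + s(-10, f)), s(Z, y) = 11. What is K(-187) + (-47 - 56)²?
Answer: 9201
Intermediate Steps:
K(f) = (11 + f)*(195 + f) (K(f) = (f + 195)*(f + 11) = (195 + f)*(11 + f) = (11 + f)*(195 + f))
K(-187) + (-47 - 56)² = (2145 + (-187)² + 206*(-187)) + (-47 - 56)² = (2145 + 34969 - 38522) + (-103)² = -1408 + 10609 = 9201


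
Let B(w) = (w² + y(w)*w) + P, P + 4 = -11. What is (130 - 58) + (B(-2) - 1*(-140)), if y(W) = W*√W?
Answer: 201 + 4*I*√2 ≈ 201.0 + 5.6569*I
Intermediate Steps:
y(W) = W^(3/2)
P = -15 (P = -4 - 11 = -15)
B(w) = -15 + w² + w^(5/2) (B(w) = (w² + w^(3/2)*w) - 15 = (w² + w^(5/2)) - 15 = -15 + w² + w^(5/2))
(130 - 58) + (B(-2) - 1*(-140)) = (130 - 58) + ((-15 + (-2)² + (-2)^(5/2)) - 1*(-140)) = 72 + ((-15 + 4 + 4*I*√2) + 140) = 72 + ((-11 + 4*I*√2) + 140) = 72 + (129 + 4*I*√2) = 201 + 4*I*√2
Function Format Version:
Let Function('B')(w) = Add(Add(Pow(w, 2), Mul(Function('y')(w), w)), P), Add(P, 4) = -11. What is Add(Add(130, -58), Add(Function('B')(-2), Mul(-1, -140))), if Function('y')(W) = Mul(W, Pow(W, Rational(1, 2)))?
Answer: Add(201, Mul(4, I, Pow(2, Rational(1, 2)))) ≈ Add(201.00, Mul(5.6569, I))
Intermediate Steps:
Function('y')(W) = Pow(W, Rational(3, 2))
P = -15 (P = Add(-4, -11) = -15)
Function('B')(w) = Add(-15, Pow(w, 2), Pow(w, Rational(5, 2))) (Function('B')(w) = Add(Add(Pow(w, 2), Mul(Pow(w, Rational(3, 2)), w)), -15) = Add(Add(Pow(w, 2), Pow(w, Rational(5, 2))), -15) = Add(-15, Pow(w, 2), Pow(w, Rational(5, 2))))
Add(Add(130, -58), Add(Function('B')(-2), Mul(-1, -140))) = Add(Add(130, -58), Add(Add(-15, Pow(-2, 2), Pow(-2, Rational(5, 2))), Mul(-1, -140))) = Add(72, Add(Add(-15, 4, Mul(4, I, Pow(2, Rational(1, 2)))), 140)) = Add(72, Add(Add(-11, Mul(4, I, Pow(2, Rational(1, 2)))), 140)) = Add(72, Add(129, Mul(4, I, Pow(2, Rational(1, 2))))) = Add(201, Mul(4, I, Pow(2, Rational(1, 2))))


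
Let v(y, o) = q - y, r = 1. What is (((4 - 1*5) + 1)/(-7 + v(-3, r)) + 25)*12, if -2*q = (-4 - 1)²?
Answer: 300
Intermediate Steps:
q = -25/2 (q = -(-4 - 1)²/2 = -½*(-5)² = -½*25 = -25/2 ≈ -12.500)
v(y, o) = -25/2 - y
(((4 - 1*5) + 1)/(-7 + v(-3, r)) + 25)*12 = (((4 - 1*5) + 1)/(-7 + (-25/2 - 1*(-3))) + 25)*12 = (((4 - 5) + 1)/(-7 + (-25/2 + 3)) + 25)*12 = ((-1 + 1)/(-7 - 19/2) + 25)*12 = (0/(-33/2) + 25)*12 = (0*(-2/33) + 25)*12 = (0 + 25)*12 = 25*12 = 300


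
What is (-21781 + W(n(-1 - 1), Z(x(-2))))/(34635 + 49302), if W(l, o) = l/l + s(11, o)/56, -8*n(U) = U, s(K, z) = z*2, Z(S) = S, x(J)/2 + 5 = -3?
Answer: -152464/587559 ≈ -0.25949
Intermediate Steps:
x(J) = -16 (x(J) = -10 + 2*(-3) = -10 - 6 = -16)
s(K, z) = 2*z
n(U) = -U/8
W(l, o) = 1 + o/28 (W(l, o) = l/l + (2*o)/56 = 1 + (2*o)*(1/56) = 1 + o/28)
(-21781 + W(n(-1 - 1), Z(x(-2))))/(34635 + 49302) = (-21781 + (1 + (1/28)*(-16)))/(34635 + 49302) = (-21781 + (1 - 4/7))/83937 = (-21781 + 3/7)*(1/83937) = -152464/7*1/83937 = -152464/587559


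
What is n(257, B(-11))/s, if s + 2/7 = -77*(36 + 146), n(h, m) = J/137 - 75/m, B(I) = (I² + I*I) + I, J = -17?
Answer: 263/8213150 ≈ 3.2022e-5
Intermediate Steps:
B(I) = I + 2*I² (B(I) = (I² + I²) + I = 2*I² + I = I + 2*I²)
n(h, m) = -17/137 - 75/m
s = -98100/7 (s = -2/7 - 77*(36 + 146) = -2/7 - 77*182 = -2/7 - 14014 = -98100/7 ≈ -14014.)
n(257, B(-11))/s = (-17/137 - 75*(-1/(11*(1 + 2*(-11)))))/(-98100/7) = (-17/137 - 75*(-1/(11*(1 - 22))))*(-7/98100) = (-17/137 - 75/((-11*(-21))))*(-7/98100) = (-17/137 - 75/231)*(-7/98100) = (-17/137 - 75*1/231)*(-7/98100) = (-17/137 - 25/77)*(-7/98100) = -4734/10549*(-7/98100) = 263/8213150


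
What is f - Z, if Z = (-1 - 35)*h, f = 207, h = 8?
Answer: 495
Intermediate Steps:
Z = -288 (Z = (-1 - 35)*8 = -36*8 = -288)
f - Z = 207 - 1*(-288) = 207 + 288 = 495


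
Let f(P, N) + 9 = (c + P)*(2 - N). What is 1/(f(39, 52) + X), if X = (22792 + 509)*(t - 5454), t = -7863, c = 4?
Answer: -1/310301576 ≈ -3.2227e-9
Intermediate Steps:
f(P, N) = -9 + (2 - N)*(4 + P) (f(P, N) = -9 + (4 + P)*(2 - N) = -9 + (2 - N)*(4 + P))
X = -310299417 (X = (22792 + 509)*(-7863 - 5454) = 23301*(-13317) = -310299417)
1/(f(39, 52) + X) = 1/((-1 - 4*52 + 2*39 - 1*52*39) - 310299417) = 1/((-1 - 208 + 78 - 2028) - 310299417) = 1/(-2159 - 310299417) = 1/(-310301576) = -1/310301576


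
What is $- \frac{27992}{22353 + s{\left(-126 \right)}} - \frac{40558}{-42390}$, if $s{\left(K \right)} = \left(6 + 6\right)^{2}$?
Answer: $- \frac{45691259}{158941305} \approx -0.28747$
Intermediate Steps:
$s{\left(K \right)} = 144$ ($s{\left(K \right)} = 12^{2} = 144$)
$- \frac{27992}{22353 + s{\left(-126 \right)}} - \frac{40558}{-42390} = - \frac{27992}{22353 + 144} - \frac{40558}{-42390} = - \frac{27992}{22497} - - \frac{20279}{21195} = \left(-27992\right) \frac{1}{22497} + \frac{20279}{21195} = - \frac{27992}{22497} + \frac{20279}{21195} = - \frac{45691259}{158941305}$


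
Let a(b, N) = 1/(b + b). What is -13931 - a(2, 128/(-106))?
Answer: -55725/4 ≈ -13931.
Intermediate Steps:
a(b, N) = 1/(2*b)
-13931 - a(2, 128/(-106)) = -13931 - 1/(2*2) = -13931 - 1*1/4 = -13931 - 1/4 = -55725/4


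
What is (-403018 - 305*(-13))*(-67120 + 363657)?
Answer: -118333979461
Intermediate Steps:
(-403018 - 305*(-13))*(-67120 + 363657) = (-403018 + 3965)*296537 = -399053*296537 = -118333979461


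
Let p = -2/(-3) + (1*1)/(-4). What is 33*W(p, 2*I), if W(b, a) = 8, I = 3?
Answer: 264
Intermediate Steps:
p = 5/12 (p = -2*(-⅓) + 1*(-¼) = ⅔ - ¼ = 5/12 ≈ 0.41667)
33*W(p, 2*I) = 33*8 = 264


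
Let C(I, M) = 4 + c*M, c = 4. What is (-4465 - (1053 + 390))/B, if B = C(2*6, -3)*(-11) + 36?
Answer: -1477/31 ≈ -47.645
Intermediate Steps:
C(I, M) = 4 + 4*M
B = 124 (B = (4 + 4*(-3))*(-11) + 36 = (4 - 12)*(-11) + 36 = -8*(-11) + 36 = 88 + 36 = 124)
(-4465 - (1053 + 390))/B = (-4465 - (1053 + 390))/124 = (-4465 - 1*1443)*(1/124) = (-4465 - 1443)*(1/124) = -5908*1/124 = -1477/31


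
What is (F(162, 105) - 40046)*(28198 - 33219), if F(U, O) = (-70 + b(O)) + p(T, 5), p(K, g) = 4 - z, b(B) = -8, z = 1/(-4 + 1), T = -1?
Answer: 604322539/3 ≈ 2.0144e+8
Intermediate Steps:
z = -⅓ (z = 1/(-3) = -⅓ ≈ -0.33333)
p(K, g) = 13/3 (p(K, g) = 4 - 1*(-⅓) = 4 + ⅓ = 13/3)
F(U, O) = -221/3 (F(U, O) = (-70 - 8) + 13/3 = -78 + 13/3 = -221/3)
(F(162, 105) - 40046)*(28198 - 33219) = (-221/3 - 40046)*(28198 - 33219) = -120359/3*(-5021) = 604322539/3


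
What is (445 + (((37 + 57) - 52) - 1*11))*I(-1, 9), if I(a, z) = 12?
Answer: 5712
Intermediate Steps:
(445 + (((37 + 57) - 52) - 1*11))*I(-1, 9) = (445 + (((37 + 57) - 52) - 1*11))*12 = (445 + ((94 - 52) - 11))*12 = (445 + (42 - 11))*12 = (445 + 31)*12 = 476*12 = 5712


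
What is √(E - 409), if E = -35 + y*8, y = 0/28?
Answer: 2*I*√111 ≈ 21.071*I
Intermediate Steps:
y = 0 (y = 0*(1/28) = 0)
E = -35 (E = -35 + 0*8 = -35 + 0 = -35)
√(E - 409) = √(-35 - 409) = √(-444) = 2*I*√111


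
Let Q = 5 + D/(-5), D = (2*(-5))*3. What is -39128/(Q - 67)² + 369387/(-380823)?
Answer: -669134999/49760872 ≈ -13.447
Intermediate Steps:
D = -30 (D = -10*3 = -30)
Q = 11 (Q = 5 - 30/(-5) = 5 - ⅕*(-30) = 5 + 6 = 11)
-39128/(Q - 67)² + 369387/(-380823) = -39128/(11 - 67)² + 369387/(-380823) = -39128/((-56)²) + 369387*(-1/380823) = -39128/3136 - 123129/126941 = -39128*1/3136 - 123129/126941 = -4891/392 - 123129/126941 = -669134999/49760872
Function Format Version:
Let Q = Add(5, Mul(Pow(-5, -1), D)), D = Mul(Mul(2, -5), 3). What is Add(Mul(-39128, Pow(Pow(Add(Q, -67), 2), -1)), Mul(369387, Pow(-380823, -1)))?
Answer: Rational(-669134999, 49760872) ≈ -13.447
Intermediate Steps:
D = -30 (D = Mul(-10, 3) = -30)
Q = 11 (Q = Add(5, Mul(Pow(-5, -1), -30)) = Add(5, Mul(Rational(-1, 5), -30)) = Add(5, 6) = 11)
Add(Mul(-39128, Pow(Pow(Add(Q, -67), 2), -1)), Mul(369387, Pow(-380823, -1))) = Add(Mul(-39128, Pow(Pow(Add(11, -67), 2), -1)), Mul(369387, Pow(-380823, -1))) = Add(Mul(-39128, Pow(Pow(-56, 2), -1)), Mul(369387, Rational(-1, 380823))) = Add(Mul(-39128, Pow(3136, -1)), Rational(-123129, 126941)) = Add(Mul(-39128, Rational(1, 3136)), Rational(-123129, 126941)) = Add(Rational(-4891, 392), Rational(-123129, 126941)) = Rational(-669134999, 49760872)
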